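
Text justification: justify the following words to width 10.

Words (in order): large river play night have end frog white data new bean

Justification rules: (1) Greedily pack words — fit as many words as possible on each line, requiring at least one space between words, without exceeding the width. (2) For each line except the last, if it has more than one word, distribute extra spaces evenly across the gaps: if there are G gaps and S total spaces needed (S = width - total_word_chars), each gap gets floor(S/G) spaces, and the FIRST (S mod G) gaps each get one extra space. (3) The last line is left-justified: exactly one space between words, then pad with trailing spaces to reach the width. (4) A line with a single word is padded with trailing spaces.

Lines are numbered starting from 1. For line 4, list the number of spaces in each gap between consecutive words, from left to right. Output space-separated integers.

Line 1: ['large'] (min_width=5, slack=5)
Line 2: ['river', 'play'] (min_width=10, slack=0)
Line 3: ['night', 'have'] (min_width=10, slack=0)
Line 4: ['end', 'frog'] (min_width=8, slack=2)
Line 5: ['white', 'data'] (min_width=10, slack=0)
Line 6: ['new', 'bean'] (min_width=8, slack=2)

Answer: 3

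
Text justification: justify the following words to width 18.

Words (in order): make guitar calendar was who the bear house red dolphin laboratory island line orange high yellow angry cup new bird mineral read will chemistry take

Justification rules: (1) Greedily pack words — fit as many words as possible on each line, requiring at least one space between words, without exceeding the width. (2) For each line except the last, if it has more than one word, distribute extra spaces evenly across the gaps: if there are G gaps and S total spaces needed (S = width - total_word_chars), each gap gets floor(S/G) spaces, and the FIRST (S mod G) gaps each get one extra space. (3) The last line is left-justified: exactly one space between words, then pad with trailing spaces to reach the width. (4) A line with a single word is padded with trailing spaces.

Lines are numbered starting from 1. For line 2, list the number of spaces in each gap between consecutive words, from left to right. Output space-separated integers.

Answer: 2 2

Derivation:
Line 1: ['make', 'guitar'] (min_width=11, slack=7)
Line 2: ['calendar', 'was', 'who'] (min_width=16, slack=2)
Line 3: ['the', 'bear', 'house', 'red'] (min_width=18, slack=0)
Line 4: ['dolphin', 'laboratory'] (min_width=18, slack=0)
Line 5: ['island', 'line', 'orange'] (min_width=18, slack=0)
Line 6: ['high', 'yellow', 'angry'] (min_width=17, slack=1)
Line 7: ['cup', 'new', 'bird'] (min_width=12, slack=6)
Line 8: ['mineral', 'read', 'will'] (min_width=17, slack=1)
Line 9: ['chemistry', 'take'] (min_width=14, slack=4)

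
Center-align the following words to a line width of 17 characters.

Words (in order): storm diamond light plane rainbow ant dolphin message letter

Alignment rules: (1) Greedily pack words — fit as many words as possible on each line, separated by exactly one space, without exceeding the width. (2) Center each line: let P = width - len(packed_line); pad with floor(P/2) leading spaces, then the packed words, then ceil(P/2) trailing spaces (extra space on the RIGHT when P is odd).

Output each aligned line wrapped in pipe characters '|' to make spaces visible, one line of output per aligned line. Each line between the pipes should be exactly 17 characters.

Line 1: ['storm', 'diamond'] (min_width=13, slack=4)
Line 2: ['light', 'plane'] (min_width=11, slack=6)
Line 3: ['rainbow', 'ant'] (min_width=11, slack=6)
Line 4: ['dolphin', 'message'] (min_width=15, slack=2)
Line 5: ['letter'] (min_width=6, slack=11)

Answer: |  storm diamond  |
|   light plane   |
|   rainbow ant   |
| dolphin message |
|     letter      |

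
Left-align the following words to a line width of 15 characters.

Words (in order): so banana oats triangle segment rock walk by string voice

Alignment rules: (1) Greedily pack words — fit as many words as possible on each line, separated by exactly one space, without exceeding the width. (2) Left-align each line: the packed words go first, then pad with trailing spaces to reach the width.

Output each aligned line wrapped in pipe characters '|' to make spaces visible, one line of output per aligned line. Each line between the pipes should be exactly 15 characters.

Line 1: ['so', 'banana', 'oats'] (min_width=14, slack=1)
Line 2: ['triangle'] (min_width=8, slack=7)
Line 3: ['segment', 'rock'] (min_width=12, slack=3)
Line 4: ['walk', 'by', 'string'] (min_width=14, slack=1)
Line 5: ['voice'] (min_width=5, slack=10)

Answer: |so banana oats |
|triangle       |
|segment rock   |
|walk by string |
|voice          |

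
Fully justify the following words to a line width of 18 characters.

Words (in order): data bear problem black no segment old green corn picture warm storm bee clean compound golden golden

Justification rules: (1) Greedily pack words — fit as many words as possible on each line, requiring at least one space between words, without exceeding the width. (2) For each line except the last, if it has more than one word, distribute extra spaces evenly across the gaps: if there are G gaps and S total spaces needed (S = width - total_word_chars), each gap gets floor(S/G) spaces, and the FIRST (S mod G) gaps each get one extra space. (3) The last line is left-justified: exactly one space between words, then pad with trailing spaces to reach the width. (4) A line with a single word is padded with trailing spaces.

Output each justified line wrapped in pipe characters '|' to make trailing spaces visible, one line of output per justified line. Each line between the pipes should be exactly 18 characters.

Answer: |data  bear problem|
|black  no  segment|
|old   green   corn|
|picture warm storm|
|bee clean compound|
|golden golden     |

Derivation:
Line 1: ['data', 'bear', 'problem'] (min_width=17, slack=1)
Line 2: ['black', 'no', 'segment'] (min_width=16, slack=2)
Line 3: ['old', 'green', 'corn'] (min_width=14, slack=4)
Line 4: ['picture', 'warm', 'storm'] (min_width=18, slack=0)
Line 5: ['bee', 'clean', 'compound'] (min_width=18, slack=0)
Line 6: ['golden', 'golden'] (min_width=13, slack=5)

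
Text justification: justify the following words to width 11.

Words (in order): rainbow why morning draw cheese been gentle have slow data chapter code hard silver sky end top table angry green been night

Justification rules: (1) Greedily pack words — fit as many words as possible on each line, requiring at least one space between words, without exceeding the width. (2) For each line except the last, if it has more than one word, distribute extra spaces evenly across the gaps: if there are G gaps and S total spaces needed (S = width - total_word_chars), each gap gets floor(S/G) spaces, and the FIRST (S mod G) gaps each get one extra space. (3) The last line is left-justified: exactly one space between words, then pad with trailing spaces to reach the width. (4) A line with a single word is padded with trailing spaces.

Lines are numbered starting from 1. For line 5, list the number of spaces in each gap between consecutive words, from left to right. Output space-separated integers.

Answer: 3

Derivation:
Line 1: ['rainbow', 'why'] (min_width=11, slack=0)
Line 2: ['morning'] (min_width=7, slack=4)
Line 3: ['draw', 'cheese'] (min_width=11, slack=0)
Line 4: ['been', 'gentle'] (min_width=11, slack=0)
Line 5: ['have', 'slow'] (min_width=9, slack=2)
Line 6: ['data'] (min_width=4, slack=7)
Line 7: ['chapter'] (min_width=7, slack=4)
Line 8: ['code', 'hard'] (min_width=9, slack=2)
Line 9: ['silver', 'sky'] (min_width=10, slack=1)
Line 10: ['end', 'top'] (min_width=7, slack=4)
Line 11: ['table', 'angry'] (min_width=11, slack=0)
Line 12: ['green', 'been'] (min_width=10, slack=1)
Line 13: ['night'] (min_width=5, slack=6)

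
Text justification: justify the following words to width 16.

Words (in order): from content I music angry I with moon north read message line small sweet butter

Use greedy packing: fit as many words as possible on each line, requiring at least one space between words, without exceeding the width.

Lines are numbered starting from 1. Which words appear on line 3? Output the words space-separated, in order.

Line 1: ['from', 'content', 'I'] (min_width=14, slack=2)
Line 2: ['music', 'angry', 'I'] (min_width=13, slack=3)
Line 3: ['with', 'moon', 'north'] (min_width=15, slack=1)
Line 4: ['read', 'message'] (min_width=12, slack=4)
Line 5: ['line', 'small', 'sweet'] (min_width=16, slack=0)
Line 6: ['butter'] (min_width=6, slack=10)

Answer: with moon north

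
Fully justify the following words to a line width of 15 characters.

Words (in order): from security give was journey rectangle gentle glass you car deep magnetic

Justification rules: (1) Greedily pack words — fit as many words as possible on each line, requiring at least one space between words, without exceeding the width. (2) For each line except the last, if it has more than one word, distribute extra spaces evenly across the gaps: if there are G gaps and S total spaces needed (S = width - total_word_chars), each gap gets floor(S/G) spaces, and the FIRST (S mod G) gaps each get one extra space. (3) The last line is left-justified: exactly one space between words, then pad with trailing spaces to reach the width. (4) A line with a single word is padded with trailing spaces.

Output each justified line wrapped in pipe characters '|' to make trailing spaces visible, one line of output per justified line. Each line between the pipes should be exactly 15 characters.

Answer: |from   security|
|give        was|
|journey        |
|rectangle      |
|gentle    glass|
|you   car  deep|
|magnetic       |

Derivation:
Line 1: ['from', 'security'] (min_width=13, slack=2)
Line 2: ['give', 'was'] (min_width=8, slack=7)
Line 3: ['journey'] (min_width=7, slack=8)
Line 4: ['rectangle'] (min_width=9, slack=6)
Line 5: ['gentle', 'glass'] (min_width=12, slack=3)
Line 6: ['you', 'car', 'deep'] (min_width=12, slack=3)
Line 7: ['magnetic'] (min_width=8, slack=7)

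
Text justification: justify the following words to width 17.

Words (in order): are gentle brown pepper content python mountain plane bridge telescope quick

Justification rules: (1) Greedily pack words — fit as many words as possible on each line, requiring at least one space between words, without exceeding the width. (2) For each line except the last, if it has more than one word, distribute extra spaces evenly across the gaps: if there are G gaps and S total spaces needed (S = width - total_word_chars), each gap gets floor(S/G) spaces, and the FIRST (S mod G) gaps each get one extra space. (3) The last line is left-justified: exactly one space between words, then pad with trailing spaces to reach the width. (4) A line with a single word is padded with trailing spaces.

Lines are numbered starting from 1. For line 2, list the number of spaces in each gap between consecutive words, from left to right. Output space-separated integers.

Answer: 4

Derivation:
Line 1: ['are', 'gentle', 'brown'] (min_width=16, slack=1)
Line 2: ['pepper', 'content'] (min_width=14, slack=3)
Line 3: ['python', 'mountain'] (min_width=15, slack=2)
Line 4: ['plane', 'bridge'] (min_width=12, slack=5)
Line 5: ['telescope', 'quick'] (min_width=15, slack=2)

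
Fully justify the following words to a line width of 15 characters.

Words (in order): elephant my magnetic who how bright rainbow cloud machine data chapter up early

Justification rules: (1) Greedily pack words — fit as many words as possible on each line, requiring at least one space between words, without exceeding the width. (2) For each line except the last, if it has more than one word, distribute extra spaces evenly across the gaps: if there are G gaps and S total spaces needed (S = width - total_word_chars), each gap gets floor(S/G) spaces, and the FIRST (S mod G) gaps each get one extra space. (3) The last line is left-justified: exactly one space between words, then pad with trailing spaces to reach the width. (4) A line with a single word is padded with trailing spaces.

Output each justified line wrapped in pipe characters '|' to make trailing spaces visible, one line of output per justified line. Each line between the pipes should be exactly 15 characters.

Line 1: ['elephant', 'my'] (min_width=11, slack=4)
Line 2: ['magnetic', 'who'] (min_width=12, slack=3)
Line 3: ['how', 'bright'] (min_width=10, slack=5)
Line 4: ['rainbow', 'cloud'] (min_width=13, slack=2)
Line 5: ['machine', 'data'] (min_width=12, slack=3)
Line 6: ['chapter', 'up'] (min_width=10, slack=5)
Line 7: ['early'] (min_width=5, slack=10)

Answer: |elephant     my|
|magnetic    who|
|how      bright|
|rainbow   cloud|
|machine    data|
|chapter      up|
|early          |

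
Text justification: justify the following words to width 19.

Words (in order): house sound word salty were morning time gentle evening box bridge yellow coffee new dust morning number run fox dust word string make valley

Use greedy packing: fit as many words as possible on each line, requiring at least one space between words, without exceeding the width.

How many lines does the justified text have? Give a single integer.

Answer: 8

Derivation:
Line 1: ['house', 'sound', 'word'] (min_width=16, slack=3)
Line 2: ['salty', 'were', 'morning'] (min_width=18, slack=1)
Line 3: ['time', 'gentle', 'evening'] (min_width=19, slack=0)
Line 4: ['box', 'bridge', 'yellow'] (min_width=17, slack=2)
Line 5: ['coffee', 'new', 'dust'] (min_width=15, slack=4)
Line 6: ['morning', 'number', 'run'] (min_width=18, slack=1)
Line 7: ['fox', 'dust', 'word'] (min_width=13, slack=6)
Line 8: ['string', 'make', 'valley'] (min_width=18, slack=1)
Total lines: 8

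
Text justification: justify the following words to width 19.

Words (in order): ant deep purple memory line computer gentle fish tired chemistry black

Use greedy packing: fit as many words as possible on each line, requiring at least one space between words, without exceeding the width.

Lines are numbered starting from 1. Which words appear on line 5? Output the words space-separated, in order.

Line 1: ['ant', 'deep', 'purple'] (min_width=15, slack=4)
Line 2: ['memory', 'line'] (min_width=11, slack=8)
Line 3: ['computer', 'gentle'] (min_width=15, slack=4)
Line 4: ['fish', 'tired'] (min_width=10, slack=9)
Line 5: ['chemistry', 'black'] (min_width=15, slack=4)

Answer: chemistry black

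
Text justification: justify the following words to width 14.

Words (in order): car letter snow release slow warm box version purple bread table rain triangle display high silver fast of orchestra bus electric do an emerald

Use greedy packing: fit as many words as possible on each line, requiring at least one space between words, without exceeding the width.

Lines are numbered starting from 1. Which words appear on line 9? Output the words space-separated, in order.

Line 1: ['car', 'letter'] (min_width=10, slack=4)
Line 2: ['snow', 'release'] (min_width=12, slack=2)
Line 3: ['slow', 'warm', 'box'] (min_width=13, slack=1)
Line 4: ['version', 'purple'] (min_width=14, slack=0)
Line 5: ['bread', 'table'] (min_width=11, slack=3)
Line 6: ['rain', 'triangle'] (min_width=13, slack=1)
Line 7: ['display', 'high'] (min_width=12, slack=2)
Line 8: ['silver', 'fast', 'of'] (min_width=14, slack=0)
Line 9: ['orchestra', 'bus'] (min_width=13, slack=1)
Line 10: ['electric', 'do', 'an'] (min_width=14, slack=0)
Line 11: ['emerald'] (min_width=7, slack=7)

Answer: orchestra bus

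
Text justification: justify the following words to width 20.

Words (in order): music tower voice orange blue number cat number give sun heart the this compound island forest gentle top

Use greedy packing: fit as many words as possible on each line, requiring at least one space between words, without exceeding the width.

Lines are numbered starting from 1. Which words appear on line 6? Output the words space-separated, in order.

Line 1: ['music', 'tower', 'voice'] (min_width=17, slack=3)
Line 2: ['orange', 'blue', 'number'] (min_width=18, slack=2)
Line 3: ['cat', 'number', 'give', 'sun'] (min_width=19, slack=1)
Line 4: ['heart', 'the', 'this'] (min_width=14, slack=6)
Line 5: ['compound', 'island'] (min_width=15, slack=5)
Line 6: ['forest', 'gentle', 'top'] (min_width=17, slack=3)

Answer: forest gentle top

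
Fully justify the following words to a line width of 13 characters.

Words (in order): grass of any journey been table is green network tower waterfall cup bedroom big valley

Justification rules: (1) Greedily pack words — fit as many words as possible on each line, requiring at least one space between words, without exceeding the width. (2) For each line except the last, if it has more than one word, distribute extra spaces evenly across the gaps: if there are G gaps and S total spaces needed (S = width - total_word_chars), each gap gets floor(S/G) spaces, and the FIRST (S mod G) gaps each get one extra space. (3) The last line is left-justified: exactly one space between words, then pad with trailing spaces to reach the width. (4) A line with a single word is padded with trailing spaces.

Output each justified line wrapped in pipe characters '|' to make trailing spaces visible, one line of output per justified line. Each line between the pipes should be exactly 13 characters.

Answer: |grass  of any|
|journey  been|
|table      is|
|green network|
|tower        |
|waterfall cup|
|bedroom   big|
|valley       |

Derivation:
Line 1: ['grass', 'of', 'any'] (min_width=12, slack=1)
Line 2: ['journey', 'been'] (min_width=12, slack=1)
Line 3: ['table', 'is'] (min_width=8, slack=5)
Line 4: ['green', 'network'] (min_width=13, slack=0)
Line 5: ['tower'] (min_width=5, slack=8)
Line 6: ['waterfall', 'cup'] (min_width=13, slack=0)
Line 7: ['bedroom', 'big'] (min_width=11, slack=2)
Line 8: ['valley'] (min_width=6, slack=7)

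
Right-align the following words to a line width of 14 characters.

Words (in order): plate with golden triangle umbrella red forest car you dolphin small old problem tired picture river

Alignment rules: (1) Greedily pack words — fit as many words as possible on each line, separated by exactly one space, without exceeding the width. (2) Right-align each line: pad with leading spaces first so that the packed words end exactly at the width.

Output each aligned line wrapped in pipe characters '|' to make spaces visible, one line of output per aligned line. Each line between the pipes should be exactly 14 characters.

Line 1: ['plate', 'with'] (min_width=10, slack=4)
Line 2: ['golden'] (min_width=6, slack=8)
Line 3: ['triangle'] (min_width=8, slack=6)
Line 4: ['umbrella', 'red'] (min_width=12, slack=2)
Line 5: ['forest', 'car', 'you'] (min_width=14, slack=0)
Line 6: ['dolphin', 'small'] (min_width=13, slack=1)
Line 7: ['old', 'problem'] (min_width=11, slack=3)
Line 8: ['tired', 'picture'] (min_width=13, slack=1)
Line 9: ['river'] (min_width=5, slack=9)

Answer: |    plate with|
|        golden|
|      triangle|
|  umbrella red|
|forest car you|
| dolphin small|
|   old problem|
| tired picture|
|         river|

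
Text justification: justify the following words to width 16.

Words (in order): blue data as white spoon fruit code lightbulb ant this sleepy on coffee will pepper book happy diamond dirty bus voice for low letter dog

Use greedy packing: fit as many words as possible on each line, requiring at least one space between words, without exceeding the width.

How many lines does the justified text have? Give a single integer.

Answer: 11

Derivation:
Line 1: ['blue', 'data', 'as'] (min_width=12, slack=4)
Line 2: ['white', 'spoon'] (min_width=11, slack=5)
Line 3: ['fruit', 'code'] (min_width=10, slack=6)
Line 4: ['lightbulb', 'ant'] (min_width=13, slack=3)
Line 5: ['this', 'sleepy', 'on'] (min_width=14, slack=2)
Line 6: ['coffee', 'will'] (min_width=11, slack=5)
Line 7: ['pepper', 'book'] (min_width=11, slack=5)
Line 8: ['happy', 'diamond'] (min_width=13, slack=3)
Line 9: ['dirty', 'bus', 'voice'] (min_width=15, slack=1)
Line 10: ['for', 'low', 'letter'] (min_width=14, slack=2)
Line 11: ['dog'] (min_width=3, slack=13)
Total lines: 11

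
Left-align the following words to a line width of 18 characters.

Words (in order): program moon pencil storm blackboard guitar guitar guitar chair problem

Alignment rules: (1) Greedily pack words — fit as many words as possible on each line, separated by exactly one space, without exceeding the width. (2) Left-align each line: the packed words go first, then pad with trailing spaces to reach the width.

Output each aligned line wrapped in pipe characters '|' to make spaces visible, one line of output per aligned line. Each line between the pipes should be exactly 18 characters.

Line 1: ['program', 'moon'] (min_width=12, slack=6)
Line 2: ['pencil', 'storm'] (min_width=12, slack=6)
Line 3: ['blackboard', 'guitar'] (min_width=17, slack=1)
Line 4: ['guitar', 'guitar'] (min_width=13, slack=5)
Line 5: ['chair', 'problem'] (min_width=13, slack=5)

Answer: |program moon      |
|pencil storm      |
|blackboard guitar |
|guitar guitar     |
|chair problem     |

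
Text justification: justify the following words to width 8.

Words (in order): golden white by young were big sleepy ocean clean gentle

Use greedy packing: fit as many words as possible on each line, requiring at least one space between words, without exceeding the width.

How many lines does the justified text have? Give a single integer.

Line 1: ['golden'] (min_width=6, slack=2)
Line 2: ['white', 'by'] (min_width=8, slack=0)
Line 3: ['young'] (min_width=5, slack=3)
Line 4: ['were', 'big'] (min_width=8, slack=0)
Line 5: ['sleepy'] (min_width=6, slack=2)
Line 6: ['ocean'] (min_width=5, slack=3)
Line 7: ['clean'] (min_width=5, slack=3)
Line 8: ['gentle'] (min_width=6, slack=2)
Total lines: 8

Answer: 8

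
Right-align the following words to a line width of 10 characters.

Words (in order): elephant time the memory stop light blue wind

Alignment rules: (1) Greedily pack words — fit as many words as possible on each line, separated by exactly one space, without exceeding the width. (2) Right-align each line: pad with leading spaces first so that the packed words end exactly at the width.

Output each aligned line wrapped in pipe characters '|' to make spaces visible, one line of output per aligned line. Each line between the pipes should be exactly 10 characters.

Line 1: ['elephant'] (min_width=8, slack=2)
Line 2: ['time', 'the'] (min_width=8, slack=2)
Line 3: ['memory'] (min_width=6, slack=4)
Line 4: ['stop', 'light'] (min_width=10, slack=0)
Line 5: ['blue', 'wind'] (min_width=9, slack=1)

Answer: |  elephant|
|  time the|
|    memory|
|stop light|
| blue wind|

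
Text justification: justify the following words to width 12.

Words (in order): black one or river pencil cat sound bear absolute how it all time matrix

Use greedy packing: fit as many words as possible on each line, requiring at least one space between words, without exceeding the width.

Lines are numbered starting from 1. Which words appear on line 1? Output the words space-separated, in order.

Answer: black one or

Derivation:
Line 1: ['black', 'one', 'or'] (min_width=12, slack=0)
Line 2: ['river', 'pencil'] (min_width=12, slack=0)
Line 3: ['cat', 'sound'] (min_width=9, slack=3)
Line 4: ['bear'] (min_width=4, slack=8)
Line 5: ['absolute', 'how'] (min_width=12, slack=0)
Line 6: ['it', 'all', 'time'] (min_width=11, slack=1)
Line 7: ['matrix'] (min_width=6, slack=6)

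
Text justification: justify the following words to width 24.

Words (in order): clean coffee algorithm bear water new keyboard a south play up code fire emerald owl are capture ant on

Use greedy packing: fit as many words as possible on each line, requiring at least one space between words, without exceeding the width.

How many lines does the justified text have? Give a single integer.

Line 1: ['clean', 'coffee', 'algorithm'] (min_width=22, slack=2)
Line 2: ['bear', 'water', 'new', 'keyboard'] (min_width=23, slack=1)
Line 3: ['a', 'south', 'play', 'up', 'code'] (min_width=20, slack=4)
Line 4: ['fire', 'emerald', 'owl', 'are'] (min_width=20, slack=4)
Line 5: ['capture', 'ant', 'on'] (min_width=14, slack=10)
Total lines: 5

Answer: 5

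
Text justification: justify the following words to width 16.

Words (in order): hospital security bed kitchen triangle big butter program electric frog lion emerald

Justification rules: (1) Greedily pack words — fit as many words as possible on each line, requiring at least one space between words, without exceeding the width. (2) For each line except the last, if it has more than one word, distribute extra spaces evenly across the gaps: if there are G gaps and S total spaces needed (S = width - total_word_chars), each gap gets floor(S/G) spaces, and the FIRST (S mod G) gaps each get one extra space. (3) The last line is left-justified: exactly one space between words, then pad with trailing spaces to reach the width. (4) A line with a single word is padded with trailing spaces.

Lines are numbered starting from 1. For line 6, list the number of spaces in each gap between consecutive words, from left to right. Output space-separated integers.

Answer: 8

Derivation:
Line 1: ['hospital'] (min_width=8, slack=8)
Line 2: ['security', 'bed'] (min_width=12, slack=4)
Line 3: ['kitchen', 'triangle'] (min_width=16, slack=0)
Line 4: ['big', 'butter'] (min_width=10, slack=6)
Line 5: ['program', 'electric'] (min_width=16, slack=0)
Line 6: ['frog', 'lion'] (min_width=9, slack=7)
Line 7: ['emerald'] (min_width=7, slack=9)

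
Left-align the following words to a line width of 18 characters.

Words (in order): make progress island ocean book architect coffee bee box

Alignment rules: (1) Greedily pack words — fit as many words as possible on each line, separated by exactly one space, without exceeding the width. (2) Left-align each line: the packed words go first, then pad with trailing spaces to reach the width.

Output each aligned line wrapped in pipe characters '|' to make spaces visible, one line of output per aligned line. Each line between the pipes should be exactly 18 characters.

Line 1: ['make', 'progress'] (min_width=13, slack=5)
Line 2: ['island', 'ocean', 'book'] (min_width=17, slack=1)
Line 3: ['architect', 'coffee'] (min_width=16, slack=2)
Line 4: ['bee', 'box'] (min_width=7, slack=11)

Answer: |make progress     |
|island ocean book |
|architect coffee  |
|bee box           |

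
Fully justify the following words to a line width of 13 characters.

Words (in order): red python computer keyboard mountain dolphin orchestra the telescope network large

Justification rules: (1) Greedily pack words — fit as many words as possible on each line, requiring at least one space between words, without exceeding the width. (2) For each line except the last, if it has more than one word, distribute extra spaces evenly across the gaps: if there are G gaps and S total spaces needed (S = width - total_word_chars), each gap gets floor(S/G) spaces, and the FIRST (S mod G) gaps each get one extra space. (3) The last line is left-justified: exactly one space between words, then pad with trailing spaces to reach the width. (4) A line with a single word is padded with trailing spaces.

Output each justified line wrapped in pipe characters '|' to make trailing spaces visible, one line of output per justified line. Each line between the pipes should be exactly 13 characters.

Line 1: ['red', 'python'] (min_width=10, slack=3)
Line 2: ['computer'] (min_width=8, slack=5)
Line 3: ['keyboard'] (min_width=8, slack=5)
Line 4: ['mountain'] (min_width=8, slack=5)
Line 5: ['dolphin'] (min_width=7, slack=6)
Line 6: ['orchestra', 'the'] (min_width=13, slack=0)
Line 7: ['telescope'] (min_width=9, slack=4)
Line 8: ['network', 'large'] (min_width=13, slack=0)

Answer: |red    python|
|computer     |
|keyboard     |
|mountain     |
|dolphin      |
|orchestra the|
|telescope    |
|network large|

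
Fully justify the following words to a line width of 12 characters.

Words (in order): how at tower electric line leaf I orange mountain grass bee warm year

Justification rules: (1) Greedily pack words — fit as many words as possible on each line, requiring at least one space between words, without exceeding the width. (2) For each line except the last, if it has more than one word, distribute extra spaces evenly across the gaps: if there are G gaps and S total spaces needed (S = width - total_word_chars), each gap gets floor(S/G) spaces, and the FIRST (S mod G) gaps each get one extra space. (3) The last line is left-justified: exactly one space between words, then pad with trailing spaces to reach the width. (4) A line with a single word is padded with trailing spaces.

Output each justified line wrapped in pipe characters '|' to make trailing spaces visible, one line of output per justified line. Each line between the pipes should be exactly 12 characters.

Answer: |how at tower|
|electric    |
|line  leaf I|
|orange      |
|mountain    |
|grass    bee|
|warm year   |

Derivation:
Line 1: ['how', 'at', 'tower'] (min_width=12, slack=0)
Line 2: ['electric'] (min_width=8, slack=4)
Line 3: ['line', 'leaf', 'I'] (min_width=11, slack=1)
Line 4: ['orange'] (min_width=6, slack=6)
Line 5: ['mountain'] (min_width=8, slack=4)
Line 6: ['grass', 'bee'] (min_width=9, slack=3)
Line 7: ['warm', 'year'] (min_width=9, slack=3)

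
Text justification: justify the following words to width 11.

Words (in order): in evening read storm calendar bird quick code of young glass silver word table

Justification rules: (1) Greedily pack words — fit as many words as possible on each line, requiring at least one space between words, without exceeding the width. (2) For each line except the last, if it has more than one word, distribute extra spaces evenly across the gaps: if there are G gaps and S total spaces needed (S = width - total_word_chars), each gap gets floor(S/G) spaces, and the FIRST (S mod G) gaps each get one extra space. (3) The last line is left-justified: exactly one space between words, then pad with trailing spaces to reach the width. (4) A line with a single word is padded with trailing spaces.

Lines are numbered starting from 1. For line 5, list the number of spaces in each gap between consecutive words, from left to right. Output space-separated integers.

Answer: 5

Derivation:
Line 1: ['in', 'evening'] (min_width=10, slack=1)
Line 2: ['read', 'storm'] (min_width=10, slack=1)
Line 3: ['calendar'] (min_width=8, slack=3)
Line 4: ['bird', 'quick'] (min_width=10, slack=1)
Line 5: ['code', 'of'] (min_width=7, slack=4)
Line 6: ['young', 'glass'] (min_width=11, slack=0)
Line 7: ['silver', 'word'] (min_width=11, slack=0)
Line 8: ['table'] (min_width=5, slack=6)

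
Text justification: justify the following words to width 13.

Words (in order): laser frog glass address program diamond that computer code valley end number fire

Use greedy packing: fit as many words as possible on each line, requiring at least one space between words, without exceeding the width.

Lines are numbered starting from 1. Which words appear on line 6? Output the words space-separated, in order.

Answer: valley end

Derivation:
Line 1: ['laser', 'frog'] (min_width=10, slack=3)
Line 2: ['glass', 'address'] (min_width=13, slack=0)
Line 3: ['program'] (min_width=7, slack=6)
Line 4: ['diamond', 'that'] (min_width=12, slack=1)
Line 5: ['computer', 'code'] (min_width=13, slack=0)
Line 6: ['valley', 'end'] (min_width=10, slack=3)
Line 7: ['number', 'fire'] (min_width=11, slack=2)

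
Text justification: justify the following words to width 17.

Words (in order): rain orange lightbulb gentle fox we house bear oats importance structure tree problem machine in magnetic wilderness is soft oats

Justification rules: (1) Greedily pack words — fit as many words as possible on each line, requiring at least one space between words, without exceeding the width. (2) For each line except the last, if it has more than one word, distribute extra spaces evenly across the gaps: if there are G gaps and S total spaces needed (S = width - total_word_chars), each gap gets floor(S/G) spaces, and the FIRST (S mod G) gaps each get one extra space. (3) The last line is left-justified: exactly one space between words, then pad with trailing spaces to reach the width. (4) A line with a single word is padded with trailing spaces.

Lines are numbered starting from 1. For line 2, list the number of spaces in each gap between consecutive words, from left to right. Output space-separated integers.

Answer: 2

Derivation:
Line 1: ['rain', 'orange'] (min_width=11, slack=6)
Line 2: ['lightbulb', 'gentle'] (min_width=16, slack=1)
Line 3: ['fox', 'we', 'house', 'bear'] (min_width=17, slack=0)
Line 4: ['oats', 'importance'] (min_width=15, slack=2)
Line 5: ['structure', 'tree'] (min_width=14, slack=3)
Line 6: ['problem', 'machine'] (min_width=15, slack=2)
Line 7: ['in', 'magnetic'] (min_width=11, slack=6)
Line 8: ['wilderness', 'is'] (min_width=13, slack=4)
Line 9: ['soft', 'oats'] (min_width=9, slack=8)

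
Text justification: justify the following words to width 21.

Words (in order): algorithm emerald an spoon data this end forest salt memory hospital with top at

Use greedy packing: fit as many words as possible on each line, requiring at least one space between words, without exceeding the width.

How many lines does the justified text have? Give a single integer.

Line 1: ['algorithm', 'emerald', 'an'] (min_width=20, slack=1)
Line 2: ['spoon', 'data', 'this', 'end'] (min_width=19, slack=2)
Line 3: ['forest', 'salt', 'memory'] (min_width=18, slack=3)
Line 4: ['hospital', 'with', 'top', 'at'] (min_width=20, slack=1)
Total lines: 4

Answer: 4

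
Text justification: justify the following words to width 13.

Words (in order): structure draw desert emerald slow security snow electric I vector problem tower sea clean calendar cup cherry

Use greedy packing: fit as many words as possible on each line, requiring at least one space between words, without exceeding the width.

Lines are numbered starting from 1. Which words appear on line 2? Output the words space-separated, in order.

Answer: draw desert

Derivation:
Line 1: ['structure'] (min_width=9, slack=4)
Line 2: ['draw', 'desert'] (min_width=11, slack=2)
Line 3: ['emerald', 'slow'] (min_width=12, slack=1)
Line 4: ['security', 'snow'] (min_width=13, slack=0)
Line 5: ['electric', 'I'] (min_width=10, slack=3)
Line 6: ['vector'] (min_width=6, slack=7)
Line 7: ['problem', 'tower'] (min_width=13, slack=0)
Line 8: ['sea', 'clean'] (min_width=9, slack=4)
Line 9: ['calendar', 'cup'] (min_width=12, slack=1)
Line 10: ['cherry'] (min_width=6, slack=7)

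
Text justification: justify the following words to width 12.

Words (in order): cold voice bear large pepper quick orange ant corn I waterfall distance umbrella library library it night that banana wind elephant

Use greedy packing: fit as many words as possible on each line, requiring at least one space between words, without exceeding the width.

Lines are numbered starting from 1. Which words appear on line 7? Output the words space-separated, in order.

Line 1: ['cold', 'voice'] (min_width=10, slack=2)
Line 2: ['bear', 'large'] (min_width=10, slack=2)
Line 3: ['pepper', 'quick'] (min_width=12, slack=0)
Line 4: ['orange', 'ant'] (min_width=10, slack=2)
Line 5: ['corn', 'I'] (min_width=6, slack=6)
Line 6: ['waterfall'] (min_width=9, slack=3)
Line 7: ['distance'] (min_width=8, slack=4)
Line 8: ['umbrella'] (min_width=8, slack=4)
Line 9: ['library'] (min_width=7, slack=5)
Line 10: ['library', 'it'] (min_width=10, slack=2)
Line 11: ['night', 'that'] (min_width=10, slack=2)
Line 12: ['banana', 'wind'] (min_width=11, slack=1)
Line 13: ['elephant'] (min_width=8, slack=4)

Answer: distance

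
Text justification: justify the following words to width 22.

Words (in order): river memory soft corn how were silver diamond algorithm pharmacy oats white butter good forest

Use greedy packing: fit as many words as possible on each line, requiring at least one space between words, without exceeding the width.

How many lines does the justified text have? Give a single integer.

Line 1: ['river', 'memory', 'soft', 'corn'] (min_width=22, slack=0)
Line 2: ['how', 'were', 'silver'] (min_width=15, slack=7)
Line 3: ['diamond', 'algorithm'] (min_width=17, slack=5)
Line 4: ['pharmacy', 'oats', 'white'] (min_width=19, slack=3)
Line 5: ['butter', 'good', 'forest'] (min_width=18, slack=4)
Total lines: 5

Answer: 5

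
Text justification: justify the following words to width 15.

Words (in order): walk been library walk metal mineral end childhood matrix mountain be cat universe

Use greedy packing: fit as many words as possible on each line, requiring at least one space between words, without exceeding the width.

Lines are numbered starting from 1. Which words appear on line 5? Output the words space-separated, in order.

Answer: matrix mountain

Derivation:
Line 1: ['walk', 'been'] (min_width=9, slack=6)
Line 2: ['library', 'walk'] (min_width=12, slack=3)
Line 3: ['metal', 'mineral'] (min_width=13, slack=2)
Line 4: ['end', 'childhood'] (min_width=13, slack=2)
Line 5: ['matrix', 'mountain'] (min_width=15, slack=0)
Line 6: ['be', 'cat', 'universe'] (min_width=15, slack=0)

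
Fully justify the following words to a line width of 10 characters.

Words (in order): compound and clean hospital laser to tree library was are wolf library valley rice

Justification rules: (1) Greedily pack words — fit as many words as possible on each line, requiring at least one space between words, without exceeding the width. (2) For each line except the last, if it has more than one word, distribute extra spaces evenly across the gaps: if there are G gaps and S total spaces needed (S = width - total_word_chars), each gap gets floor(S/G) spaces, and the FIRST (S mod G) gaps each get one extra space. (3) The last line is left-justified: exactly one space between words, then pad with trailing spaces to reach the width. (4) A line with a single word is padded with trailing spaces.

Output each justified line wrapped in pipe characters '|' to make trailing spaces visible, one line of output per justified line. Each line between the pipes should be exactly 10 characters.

Answer: |compound  |
|and  clean|
|hospital  |
|laser   to|
|tree      |
|library   |
|was    are|
|wolf      |
|library   |
|valley    |
|rice      |

Derivation:
Line 1: ['compound'] (min_width=8, slack=2)
Line 2: ['and', 'clean'] (min_width=9, slack=1)
Line 3: ['hospital'] (min_width=8, slack=2)
Line 4: ['laser', 'to'] (min_width=8, slack=2)
Line 5: ['tree'] (min_width=4, slack=6)
Line 6: ['library'] (min_width=7, slack=3)
Line 7: ['was', 'are'] (min_width=7, slack=3)
Line 8: ['wolf'] (min_width=4, slack=6)
Line 9: ['library'] (min_width=7, slack=3)
Line 10: ['valley'] (min_width=6, slack=4)
Line 11: ['rice'] (min_width=4, slack=6)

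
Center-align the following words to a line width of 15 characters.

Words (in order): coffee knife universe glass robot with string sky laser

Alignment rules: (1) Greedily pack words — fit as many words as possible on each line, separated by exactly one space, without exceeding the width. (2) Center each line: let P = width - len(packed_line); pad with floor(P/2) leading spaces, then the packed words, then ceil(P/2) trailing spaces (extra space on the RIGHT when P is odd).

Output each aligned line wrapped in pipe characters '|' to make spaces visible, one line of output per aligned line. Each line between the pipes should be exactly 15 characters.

Answer: | coffee knife  |
|universe glass |
|  robot with   |
|  string sky   |
|     laser     |

Derivation:
Line 1: ['coffee', 'knife'] (min_width=12, slack=3)
Line 2: ['universe', 'glass'] (min_width=14, slack=1)
Line 3: ['robot', 'with'] (min_width=10, slack=5)
Line 4: ['string', 'sky'] (min_width=10, slack=5)
Line 5: ['laser'] (min_width=5, slack=10)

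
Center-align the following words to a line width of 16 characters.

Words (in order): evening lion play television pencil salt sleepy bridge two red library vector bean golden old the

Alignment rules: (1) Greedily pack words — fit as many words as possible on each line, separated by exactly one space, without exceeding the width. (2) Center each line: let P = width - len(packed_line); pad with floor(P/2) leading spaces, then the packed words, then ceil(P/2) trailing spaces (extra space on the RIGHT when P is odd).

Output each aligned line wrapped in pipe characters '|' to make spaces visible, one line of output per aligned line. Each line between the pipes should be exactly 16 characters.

Answer: |  evening lion  |
|play television |
|  pencil salt   |
| sleepy bridge  |
|two red library |
|  vector bean   |
| golden old the |

Derivation:
Line 1: ['evening', 'lion'] (min_width=12, slack=4)
Line 2: ['play', 'television'] (min_width=15, slack=1)
Line 3: ['pencil', 'salt'] (min_width=11, slack=5)
Line 4: ['sleepy', 'bridge'] (min_width=13, slack=3)
Line 5: ['two', 'red', 'library'] (min_width=15, slack=1)
Line 6: ['vector', 'bean'] (min_width=11, slack=5)
Line 7: ['golden', 'old', 'the'] (min_width=14, slack=2)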